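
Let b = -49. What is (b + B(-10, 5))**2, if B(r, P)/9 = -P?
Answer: 8836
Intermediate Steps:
B(r, P) = -9*P (B(r, P) = 9*(-P) = -9*P)
(b + B(-10, 5))**2 = (-49 - 9*5)**2 = (-49 - 45)**2 = (-94)**2 = 8836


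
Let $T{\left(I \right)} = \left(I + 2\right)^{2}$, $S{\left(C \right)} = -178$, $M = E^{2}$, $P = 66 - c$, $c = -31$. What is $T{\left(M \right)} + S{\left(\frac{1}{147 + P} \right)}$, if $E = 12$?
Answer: $21138$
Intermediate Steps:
$P = 97$ ($P = 66 - -31 = 66 + 31 = 97$)
$M = 144$ ($M = 12^{2} = 144$)
$T{\left(I \right)} = \left(2 + I\right)^{2}$
$T{\left(M \right)} + S{\left(\frac{1}{147 + P} \right)} = \left(2 + 144\right)^{2} - 178 = 146^{2} - 178 = 21316 - 178 = 21138$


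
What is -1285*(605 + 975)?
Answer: -2030300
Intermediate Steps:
-1285*(605 + 975) = -1285*1580 = -2030300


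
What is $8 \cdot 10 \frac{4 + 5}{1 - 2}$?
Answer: $-720$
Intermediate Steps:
$8 \cdot 10 \frac{4 + 5}{1 - 2} = 80 \frac{9}{-1} = 80 \cdot 9 \left(-1\right) = 80 \left(-9\right) = -720$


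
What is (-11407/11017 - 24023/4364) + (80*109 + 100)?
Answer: 423735176621/48078188 ≈ 8813.5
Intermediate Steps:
(-11407/11017 - 24023/4364) + (80*109 + 100) = (-11407*1/11017 - 24023*1/4364) + (8720 + 100) = (-11407/11017 - 24023/4364) + 8820 = -314441539/48078188 + 8820 = 423735176621/48078188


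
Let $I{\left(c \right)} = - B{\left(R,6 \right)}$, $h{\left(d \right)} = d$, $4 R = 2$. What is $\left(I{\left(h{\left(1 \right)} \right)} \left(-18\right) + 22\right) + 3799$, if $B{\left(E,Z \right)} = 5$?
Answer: $3911$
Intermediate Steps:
$R = \frac{1}{2}$ ($R = \frac{1}{4} \cdot 2 = \frac{1}{2} \approx 0.5$)
$I{\left(c \right)} = -5$ ($I{\left(c \right)} = \left(-1\right) 5 = -5$)
$\left(I{\left(h{\left(1 \right)} \right)} \left(-18\right) + 22\right) + 3799 = \left(\left(-5\right) \left(-18\right) + 22\right) + 3799 = \left(90 + 22\right) + 3799 = 112 + 3799 = 3911$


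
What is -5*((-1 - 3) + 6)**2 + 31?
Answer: 11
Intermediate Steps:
-5*((-1 - 3) + 6)**2 + 31 = -5*(-4 + 6)**2 + 31 = -5*2**2 + 31 = -5*4 + 31 = -20 + 31 = 11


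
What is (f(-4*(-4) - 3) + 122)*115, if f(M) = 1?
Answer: 14145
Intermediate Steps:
(f(-4*(-4) - 3) + 122)*115 = (1 + 122)*115 = 123*115 = 14145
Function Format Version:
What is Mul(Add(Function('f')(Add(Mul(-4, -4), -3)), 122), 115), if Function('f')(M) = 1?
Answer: 14145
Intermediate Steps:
Mul(Add(Function('f')(Add(Mul(-4, -4), -3)), 122), 115) = Mul(Add(1, 122), 115) = Mul(123, 115) = 14145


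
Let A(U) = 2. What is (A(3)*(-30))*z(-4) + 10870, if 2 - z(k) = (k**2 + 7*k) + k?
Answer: 9790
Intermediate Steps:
z(k) = 2 - k**2 - 8*k (z(k) = 2 - ((k**2 + 7*k) + k) = 2 - (k**2 + 8*k) = 2 + (-k**2 - 8*k) = 2 - k**2 - 8*k)
(A(3)*(-30))*z(-4) + 10870 = (2*(-30))*(2 - 1*(-4)**2 - 8*(-4)) + 10870 = -60*(2 - 1*16 + 32) + 10870 = -60*(2 - 16 + 32) + 10870 = -60*18 + 10870 = -1080 + 10870 = 9790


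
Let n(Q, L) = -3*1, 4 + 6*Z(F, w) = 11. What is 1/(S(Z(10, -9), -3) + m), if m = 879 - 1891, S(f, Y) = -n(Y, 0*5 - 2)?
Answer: -1/1009 ≈ -0.00099108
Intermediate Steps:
Z(F, w) = 7/6 (Z(F, w) = -⅔ + (⅙)*11 = -⅔ + 11/6 = 7/6)
n(Q, L) = -3
S(f, Y) = 3 (S(f, Y) = -1*(-3) = 3)
m = -1012
1/(S(Z(10, -9), -3) + m) = 1/(3 - 1012) = 1/(-1009) = -1/1009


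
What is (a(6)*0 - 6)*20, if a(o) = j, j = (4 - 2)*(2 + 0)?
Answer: -120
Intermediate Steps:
j = 4 (j = 2*2 = 4)
a(o) = 4
(a(6)*0 - 6)*20 = (4*0 - 6)*20 = (0 - 6)*20 = -6*20 = -120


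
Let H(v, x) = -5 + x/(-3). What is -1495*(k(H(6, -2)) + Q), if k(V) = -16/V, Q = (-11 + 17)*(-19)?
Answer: 164910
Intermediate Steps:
Q = -114 (Q = 6*(-19) = -114)
H(v, x) = -5 - x/3 (H(v, x) = -5 + x*(-1/3) = -5 - x/3)
-1495*(k(H(6, -2)) + Q) = -1495*(-16/(-5 - 1/3*(-2)) - 114) = -1495*(-16/(-5 + 2/3) - 114) = -1495*(-16/(-13/3) - 114) = -1495*(-16*(-3/13) - 114) = -1495*(48/13 - 114) = -1495*(-1434/13) = 164910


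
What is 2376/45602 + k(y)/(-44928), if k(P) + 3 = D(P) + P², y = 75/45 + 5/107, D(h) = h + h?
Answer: 5491858122947/105555543320448 ≈ 0.052028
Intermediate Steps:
D(h) = 2*h
y = 550/321 (y = 75*(1/45) + 5*(1/107) = 5/3 + 5/107 = 550/321 ≈ 1.7134)
k(P) = -3 + P² + 2*P (k(P) = -3 + (2*P + P²) = -3 + (P² + 2*P) = -3 + P² + 2*P)
2376/45602 + k(y)/(-44928) = 2376/45602 + (-3 + (550/321)² + 2*(550/321))/(-44928) = 2376*(1/45602) + (-3 + 302500/103041 + 1100/321)*(-1/44928) = 1188/22801 + (346477/103041)*(-1/44928) = 1188/22801 - 346477/4629426048 = 5491858122947/105555543320448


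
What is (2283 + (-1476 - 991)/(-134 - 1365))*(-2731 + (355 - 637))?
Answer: -10318572892/1499 ≈ -6.8836e+6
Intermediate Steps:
(2283 + (-1476 - 991)/(-134 - 1365))*(-2731 + (355 - 637)) = (2283 - 2467/(-1499))*(-2731 - 282) = (2283 - 2467*(-1/1499))*(-3013) = (2283 + 2467/1499)*(-3013) = (3424684/1499)*(-3013) = -10318572892/1499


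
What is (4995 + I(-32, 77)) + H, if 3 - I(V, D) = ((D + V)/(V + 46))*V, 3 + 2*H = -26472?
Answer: -113913/14 ≈ -8136.6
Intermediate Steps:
H = -26475/2 (H = -3/2 + (½)*(-26472) = -3/2 - 13236 = -26475/2 ≈ -13238.)
I(V, D) = 3 - V*(D + V)/(46 + V) (I(V, D) = 3 - (D + V)/(V + 46)*V = 3 - (D + V)/(46 + V)*V = 3 - V*(D + V)/(46 + V))
(4995 + I(-32, 77)) + H = (4995 + (138 - 1*(-32)² + 3*(-32) - 1*77*(-32))/(46 - 32)) - 26475/2 = (4995 + (138 - 1*1024 - 96 + 2464)/14) - 26475/2 = (4995 + (138 - 1024 - 96 + 2464)/14) - 26475/2 = (4995 + (1/14)*1482) - 26475/2 = (4995 + 741/7) - 26475/2 = 35706/7 - 26475/2 = -113913/14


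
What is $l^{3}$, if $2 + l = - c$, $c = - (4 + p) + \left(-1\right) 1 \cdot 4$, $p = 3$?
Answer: $729$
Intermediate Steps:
$c = -11$ ($c = - (4 + 3) + \left(-1\right) 1 \cdot 4 = \left(-1\right) 7 - 4 = -7 - 4 = -11$)
$l = 9$ ($l = -2 - -11 = -2 + 11 = 9$)
$l^{3} = 9^{3} = 729$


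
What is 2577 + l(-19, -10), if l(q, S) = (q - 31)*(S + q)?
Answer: 4027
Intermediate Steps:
l(q, S) = (-31 + q)*(S + q)
2577 + l(-19, -10) = 2577 + ((-19)² - 31*(-10) - 31*(-19) - 10*(-19)) = 2577 + (361 + 310 + 589 + 190) = 2577 + 1450 = 4027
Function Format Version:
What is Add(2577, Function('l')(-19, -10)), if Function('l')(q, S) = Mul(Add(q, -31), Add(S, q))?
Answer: 4027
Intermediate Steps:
Function('l')(q, S) = Mul(Add(-31, q), Add(S, q))
Add(2577, Function('l')(-19, -10)) = Add(2577, Add(Pow(-19, 2), Mul(-31, -10), Mul(-31, -19), Mul(-10, -19))) = Add(2577, Add(361, 310, 589, 190)) = Add(2577, 1450) = 4027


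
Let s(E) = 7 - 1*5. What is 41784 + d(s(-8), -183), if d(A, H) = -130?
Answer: 41654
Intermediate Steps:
s(E) = 2 (s(E) = 7 - 5 = 2)
41784 + d(s(-8), -183) = 41784 - 130 = 41654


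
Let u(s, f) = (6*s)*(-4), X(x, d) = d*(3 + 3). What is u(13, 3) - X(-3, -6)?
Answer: -276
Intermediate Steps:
X(x, d) = 6*d (X(x, d) = d*6 = 6*d)
u(s, f) = -24*s
u(13, 3) - X(-3, -6) = -24*13 - 6*(-6) = -312 - 1*(-36) = -312 + 36 = -276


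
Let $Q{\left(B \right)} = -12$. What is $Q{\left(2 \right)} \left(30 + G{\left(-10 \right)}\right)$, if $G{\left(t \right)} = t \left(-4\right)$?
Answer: $-840$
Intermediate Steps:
$G{\left(t \right)} = - 4 t$
$Q{\left(2 \right)} \left(30 + G{\left(-10 \right)}\right) = - 12 \left(30 - -40\right) = - 12 \left(30 + 40\right) = \left(-12\right) 70 = -840$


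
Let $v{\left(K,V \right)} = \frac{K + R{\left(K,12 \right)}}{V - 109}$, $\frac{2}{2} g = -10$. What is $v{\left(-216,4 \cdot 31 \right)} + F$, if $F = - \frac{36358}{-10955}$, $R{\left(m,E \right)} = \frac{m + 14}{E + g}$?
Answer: $- \frac{83639}{4695} \approx -17.814$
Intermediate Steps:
$g = -10$
$R{\left(m,E \right)} = \frac{14 + m}{-10 + E}$ ($R{\left(m,E \right)} = \frac{m + 14}{E - 10} = \frac{14 + m}{-10 + E}$)
$F = \frac{5194}{1565}$ ($F = \left(-36358\right) \left(- \frac{1}{10955}\right) = \frac{5194}{1565} \approx 3.3189$)
$v{\left(K,V \right)} = \frac{7 + \frac{3 K}{2}}{-109 + V}$ ($v{\left(K,V \right)} = \frac{K + \frac{14 + K}{-10 + 12}}{V - 109} = \frac{K + \frac{14 + K}{2}}{-109 + V} = \frac{K + \left(7 + \frac{K}{2}\right)}{-109 + V} = \frac{7 + \frac{3 K}{2}}{-109 + V}$)
$v{\left(-216,4 \cdot 31 \right)} + F = \frac{14 + 3 \left(-216\right)}{2 \left(-109 + 4 \cdot 31\right)} + \frac{5194}{1565} = \frac{14 - 648}{2 \left(-109 + 124\right)} + \frac{5194}{1565} = \frac{1}{2} \cdot \frac{1}{15} \left(-634\right) + \frac{5194}{1565} = - \frac{317}{15} + \frac{5194}{1565} = - \frac{83639}{4695}$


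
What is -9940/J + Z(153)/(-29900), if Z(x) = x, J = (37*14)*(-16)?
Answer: 2642303/2212600 ≈ 1.1942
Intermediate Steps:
J = -8288 (J = 518*(-16) = -8288)
-9940/J + Z(153)/(-29900) = -9940/(-8288) + 153/(-29900) = -9940*(-1/8288) + 153*(-1/29900) = 355/296 - 153/29900 = 2642303/2212600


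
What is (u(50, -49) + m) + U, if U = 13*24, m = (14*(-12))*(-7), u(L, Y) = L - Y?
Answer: 1587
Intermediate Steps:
m = 1176 (m = -168*(-7) = 1176)
U = 312
(u(50, -49) + m) + U = ((50 - 1*(-49)) + 1176) + 312 = ((50 + 49) + 1176) + 312 = (99 + 1176) + 312 = 1275 + 312 = 1587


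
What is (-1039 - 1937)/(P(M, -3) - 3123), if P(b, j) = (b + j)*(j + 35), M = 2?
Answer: 2976/3155 ≈ 0.94326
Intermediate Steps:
P(b, j) = (35 + j)*(b + j) (P(b, j) = (b + j)*(35 + j) = (35 + j)*(b + j))
(-1039 - 1937)/(P(M, -3) - 3123) = (-1039 - 1937)/(((-3)² + 35*2 + 35*(-3) + 2*(-3)) - 3123) = -2976/((9 + 70 - 105 - 6) - 3123) = -2976/(-32 - 3123) = -2976/(-3155) = -2976*(-1/3155) = 2976/3155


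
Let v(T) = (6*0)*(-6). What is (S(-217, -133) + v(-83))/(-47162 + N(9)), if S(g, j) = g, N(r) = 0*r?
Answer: 217/47162 ≈ 0.0046012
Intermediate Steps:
N(r) = 0
v(T) = 0 (v(T) = 0*(-6) = 0)
(S(-217, -133) + v(-83))/(-47162 + N(9)) = (-217 + 0)/(-47162 + 0) = -217/(-47162) = -217*(-1/47162) = 217/47162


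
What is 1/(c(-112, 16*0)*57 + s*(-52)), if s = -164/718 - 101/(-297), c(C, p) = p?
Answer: -106623/619060 ≈ -0.17223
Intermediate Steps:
s = 11905/106623 (s = -164*1/718 - 101*(-1/297) = -82/359 + 101/297 = 11905/106623 ≈ 0.11166)
1/(c(-112, 16*0)*57 + s*(-52)) = 1/((16*0)*57 + (11905/106623)*(-52)) = 1/(0*57 - 619060/106623) = 1/(0 - 619060/106623) = 1/(-619060/106623) = -106623/619060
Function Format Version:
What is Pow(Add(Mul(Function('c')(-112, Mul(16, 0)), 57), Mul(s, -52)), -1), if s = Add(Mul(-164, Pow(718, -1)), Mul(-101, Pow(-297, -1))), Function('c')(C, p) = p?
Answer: Rational(-106623, 619060) ≈ -0.17223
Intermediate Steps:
s = Rational(11905, 106623) (s = Add(Mul(-164, Rational(1, 718)), Mul(-101, Rational(-1, 297))) = Add(Rational(-82, 359), Rational(101, 297)) = Rational(11905, 106623) ≈ 0.11166)
Pow(Add(Mul(Function('c')(-112, Mul(16, 0)), 57), Mul(s, -52)), -1) = Pow(Add(Mul(Mul(16, 0), 57), Mul(Rational(11905, 106623), -52)), -1) = Pow(Add(Mul(0, 57), Rational(-619060, 106623)), -1) = Pow(Add(0, Rational(-619060, 106623)), -1) = Pow(Rational(-619060, 106623), -1) = Rational(-106623, 619060)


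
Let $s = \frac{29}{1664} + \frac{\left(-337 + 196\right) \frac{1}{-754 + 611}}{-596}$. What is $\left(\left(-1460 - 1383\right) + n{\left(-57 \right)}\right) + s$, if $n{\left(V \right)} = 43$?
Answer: $- \frac{7636385781}{2727296} \approx -2800.0$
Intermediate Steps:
$s = \frac{43019}{2727296}$ ($s = 29 \cdot \frac{1}{1664} + - \frac{141}{-143} \left(- \frac{1}{596}\right) = \frac{29}{1664} + \left(-141\right) \left(- \frac{1}{143}\right) \left(- \frac{1}{596}\right) = \frac{29}{1664} + \frac{141}{143} \left(- \frac{1}{596}\right) = \frac{29}{1664} - \frac{141}{85228} = \frac{43019}{2727296} \approx 0.015774$)
$\left(\left(-1460 - 1383\right) + n{\left(-57 \right)}\right) + s = \left(\left(-1460 - 1383\right) + 43\right) + \frac{43019}{2727296} = \left(-2843 + 43\right) + \frac{43019}{2727296} = -2800 + \frac{43019}{2727296} = - \frac{7636385781}{2727296}$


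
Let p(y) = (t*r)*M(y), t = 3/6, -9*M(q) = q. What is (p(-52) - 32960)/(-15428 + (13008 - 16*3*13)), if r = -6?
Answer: 24733/2283 ≈ 10.834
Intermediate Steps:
M(q) = -q/9
t = ½ (t = 3*(⅙) = ½ ≈ 0.50000)
p(y) = y/3 (p(y) = ((½)*(-6))*(-y/9) = -(-1)*y/3 = y/3)
(p(-52) - 32960)/(-15428 + (13008 - 16*3*13)) = ((⅓)*(-52) - 32960)/(-15428 + (13008 - 16*3*13)) = (-52/3 - 32960)/(-15428 + (13008 - 48*13)) = -98932/(3*(-15428 + (13008 - 1*624))) = -98932/(3*(-15428 + (13008 - 624))) = -98932/(3*(-15428 + 12384)) = -98932/3/(-3044) = -98932/3*(-1/3044) = 24733/2283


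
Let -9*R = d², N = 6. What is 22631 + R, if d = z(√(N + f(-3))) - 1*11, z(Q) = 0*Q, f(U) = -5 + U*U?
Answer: 203558/9 ≈ 22618.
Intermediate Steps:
f(U) = -5 + U²
z(Q) = 0
d = -11 (d = 0 - 1*11 = 0 - 11 = -11)
R = -121/9 (R = -⅑*(-11)² = -⅑*121 = -121/9 ≈ -13.444)
22631 + R = 22631 - 121/9 = 203558/9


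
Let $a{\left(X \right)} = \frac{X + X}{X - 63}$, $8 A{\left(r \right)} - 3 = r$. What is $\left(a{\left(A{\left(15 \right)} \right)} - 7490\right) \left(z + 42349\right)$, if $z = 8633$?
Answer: $- \frac{3436730608}{9} \approx -3.8186 \cdot 10^{8}$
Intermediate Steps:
$A{\left(r \right)} = \frac{3}{8} + \frac{r}{8}$
$a{\left(X \right)} = \frac{2 X}{-63 + X}$
$\left(a{\left(A{\left(15 \right)} \right)} - 7490\right) \left(z + 42349\right) = \left(\frac{2 \left(\frac{3}{8} + \frac{1}{8} \cdot 15\right)}{-63 + \left(\frac{3}{8} + \frac{1}{8} \cdot 15\right)} - 7490\right) \left(8633 + 42349\right) = \left(\frac{2 \left(\frac{3}{8} + \frac{15}{8}\right)}{-63 + \left(\frac{3}{8} + \frac{15}{8}\right)} - 7490\right) 50982 = \left(2 \cdot \frac{9}{4} \frac{1}{-63 + \frac{9}{4}} - 7490\right) 50982 = \left(2 \cdot \frac{9}{4} \frac{1}{- \frac{243}{4}} - 7490\right) 50982 = \left(2 \cdot \frac{9}{4} \left(- \frac{4}{243}\right) - 7490\right) 50982 = \left(- \frac{2}{27} - 7490\right) 50982 = \left(- \frac{202232}{27}\right) 50982 = - \frac{3436730608}{9}$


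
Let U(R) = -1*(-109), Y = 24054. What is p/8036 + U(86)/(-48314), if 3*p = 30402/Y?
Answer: -34999765/15882647732 ≈ -0.0022036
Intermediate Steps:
p = 1689/4009 (p = (30402/24054)/3 = (30402*(1/24054))/3 = (⅓)*(5067/4009) = 1689/4009 ≈ 0.42130)
U(R) = 109
p/8036 + U(86)/(-48314) = (1689/4009)/8036 + 109/(-48314) = (1689/4009)*(1/8036) + 109*(-1/48314) = 1689/32216324 - 109/48314 = -34999765/15882647732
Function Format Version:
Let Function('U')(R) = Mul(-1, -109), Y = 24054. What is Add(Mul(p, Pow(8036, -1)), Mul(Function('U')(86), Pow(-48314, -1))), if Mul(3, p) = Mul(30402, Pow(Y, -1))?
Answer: Rational(-34999765, 15882647732) ≈ -0.0022036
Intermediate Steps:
p = Rational(1689, 4009) (p = Mul(Rational(1, 3), Mul(30402, Pow(24054, -1))) = Mul(Rational(1, 3), Mul(30402, Rational(1, 24054))) = Mul(Rational(1, 3), Rational(5067, 4009)) = Rational(1689, 4009) ≈ 0.42130)
Function('U')(R) = 109
Add(Mul(p, Pow(8036, -1)), Mul(Function('U')(86), Pow(-48314, -1))) = Add(Mul(Rational(1689, 4009), Pow(8036, -1)), Mul(109, Pow(-48314, -1))) = Add(Mul(Rational(1689, 4009), Rational(1, 8036)), Mul(109, Rational(-1, 48314))) = Add(Rational(1689, 32216324), Rational(-109, 48314)) = Rational(-34999765, 15882647732)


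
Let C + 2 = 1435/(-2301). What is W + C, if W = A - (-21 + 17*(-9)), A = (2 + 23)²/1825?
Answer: 28844126/167973 ≈ 171.72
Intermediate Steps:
A = 25/73 (A = 25²*(1/1825) = 625*(1/1825) = 25/73 ≈ 0.34247)
W = 12727/73 (W = 25/73 - (-21 + 17*(-9)) = 25/73 - (-21 - 153) = 25/73 - 1*(-174) = 25/73 + 174 = 12727/73 ≈ 174.34)
C = -6037/2301 (C = -2 + 1435/(-2301) = -2 + 1435*(-1/2301) = -2 - 1435/2301 = -6037/2301 ≈ -2.6236)
W + C = 12727/73 - 6037/2301 = 28844126/167973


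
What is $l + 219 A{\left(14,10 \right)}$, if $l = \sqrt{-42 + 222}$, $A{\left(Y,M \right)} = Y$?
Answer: $3066 + 6 \sqrt{5} \approx 3079.4$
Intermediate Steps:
$l = 6 \sqrt{5}$ ($l = \sqrt{180} = 6 \sqrt{5} \approx 13.416$)
$l + 219 A{\left(14,10 \right)} = 6 \sqrt{5} + 219 \cdot 14 = 6 \sqrt{5} + 3066 = 3066 + 6 \sqrt{5}$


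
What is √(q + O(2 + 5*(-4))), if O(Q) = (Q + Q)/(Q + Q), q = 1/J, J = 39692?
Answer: √393873639/19846 ≈ 1.0000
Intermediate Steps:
q = 1/39692 ≈ 2.5194e-5
O(Q) = 1 (O(Q) = (2*Q)/((2*Q)) = (2*Q)*(1/(2*Q)) = 1)
√(q + O(2 + 5*(-4))) = √(1/39692 + 1) = √(39693/39692) = √393873639/19846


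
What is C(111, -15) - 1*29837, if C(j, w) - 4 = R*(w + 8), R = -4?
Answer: -29805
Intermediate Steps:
C(j, w) = -28 - 4*w (C(j, w) = 4 - 4*(w + 8) = 4 - 4*(8 + w) = 4 + (-32 - 4*w) = -28 - 4*w)
C(111, -15) - 1*29837 = (-28 - 4*(-15)) - 1*29837 = (-28 + 60) - 29837 = 32 - 29837 = -29805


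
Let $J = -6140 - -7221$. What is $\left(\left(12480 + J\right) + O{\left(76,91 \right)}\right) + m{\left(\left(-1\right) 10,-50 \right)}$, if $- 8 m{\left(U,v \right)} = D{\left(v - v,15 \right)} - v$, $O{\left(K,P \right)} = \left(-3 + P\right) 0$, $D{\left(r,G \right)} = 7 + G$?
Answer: $13552$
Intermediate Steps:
$J = 1081$ ($J = -6140 + 7221 = 1081$)
$O{\left(K,P \right)} = 0$
$m{\left(U,v \right)} = - \frac{11}{4} + \frac{v}{8}$ ($m{\left(U,v \right)} = - \frac{\left(7 + 15\right) - v}{8} = - \frac{22 - v}{8} = - \frac{11}{4} + \frac{v}{8}$)
$\left(\left(12480 + J\right) + O{\left(76,91 \right)}\right) + m{\left(\left(-1\right) 10,-50 \right)} = \left(\left(12480 + 1081\right) + 0\right) + \left(- \frac{11}{4} + \frac{1}{8} \left(-50\right)\right) = \left(13561 + 0\right) - 9 = 13561 - 9 = 13552$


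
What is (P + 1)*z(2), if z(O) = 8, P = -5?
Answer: -32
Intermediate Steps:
(P + 1)*z(2) = (-5 + 1)*8 = -4*8 = -32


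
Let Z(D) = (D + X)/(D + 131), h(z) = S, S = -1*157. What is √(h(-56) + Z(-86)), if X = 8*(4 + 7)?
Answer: I*√35315/15 ≈ 12.528*I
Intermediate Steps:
X = 88 (X = 8*11 = 88)
S = -157
h(z) = -157
Z(D) = (88 + D)/(131 + D) (Z(D) = (D + 88)/(D + 131) = (88 + D)/(131 + D))
√(h(-56) + Z(-86)) = √(-157 + (88 - 86)/(131 - 86)) = √(-157 + 2/45) = √(-7063/45) = I*√35315/15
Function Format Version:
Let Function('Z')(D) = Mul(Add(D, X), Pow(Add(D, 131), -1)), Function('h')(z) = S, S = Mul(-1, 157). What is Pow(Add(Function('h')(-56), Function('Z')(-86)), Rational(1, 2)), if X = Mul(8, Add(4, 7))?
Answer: Mul(Rational(1, 15), I, Pow(35315, Rational(1, 2))) ≈ Mul(12.528, I)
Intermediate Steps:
X = 88 (X = Mul(8, 11) = 88)
S = -157
Function('h')(z) = -157
Function('Z')(D) = Mul(Pow(Add(131, D), -1), Add(88, D)) (Function('Z')(D) = Mul(Add(D, 88), Pow(Add(D, 131), -1)) = Mul(Add(88, D), Pow(Add(131, D), -1)) = Mul(Pow(Add(131, D), -1), Add(88, D)))
Pow(Add(Function('h')(-56), Function('Z')(-86)), Rational(1, 2)) = Pow(Add(-157, Mul(Pow(Add(131, -86), -1), Add(88, -86))), Rational(1, 2)) = Pow(Add(-157, Mul(Pow(45, -1), 2)), Rational(1, 2)) = Pow(Add(-157, Mul(Rational(1, 45), 2)), Rational(1, 2)) = Pow(Add(-157, Rational(2, 45)), Rational(1, 2)) = Pow(Rational(-7063, 45), Rational(1, 2)) = Mul(Rational(1, 15), I, Pow(35315, Rational(1, 2)))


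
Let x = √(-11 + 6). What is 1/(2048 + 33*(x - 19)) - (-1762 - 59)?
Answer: 3686954627/2024686 - 33*I*√5/2024686 ≈ 1821.0 - 3.6445e-5*I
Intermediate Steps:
x = I*√5 (x = √(-5) = I*√5 ≈ 2.2361*I)
1/(2048 + 33*(x - 19)) - (-1762 - 59) = 1/(2048 + 33*(I*√5 - 19)) - (-1762 - 59) = 1/(2048 + 33*(-19 + I*√5)) - 1*(-1821) = 1/(2048 + (-627 + 33*I*√5)) + 1821 = 1/(1421 + 33*I*√5) + 1821 = 1821 + 1/(1421 + 33*I*√5)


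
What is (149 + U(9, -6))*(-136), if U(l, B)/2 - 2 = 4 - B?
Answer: -23528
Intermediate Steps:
U(l, B) = 12 - 2*B (U(l, B) = 4 + 2*(4 - B) = 4 + (8 - 2*B) = 12 - 2*B)
(149 + U(9, -6))*(-136) = (149 + (12 - 2*(-6)))*(-136) = (149 + (12 + 12))*(-136) = (149 + 24)*(-136) = 173*(-136) = -23528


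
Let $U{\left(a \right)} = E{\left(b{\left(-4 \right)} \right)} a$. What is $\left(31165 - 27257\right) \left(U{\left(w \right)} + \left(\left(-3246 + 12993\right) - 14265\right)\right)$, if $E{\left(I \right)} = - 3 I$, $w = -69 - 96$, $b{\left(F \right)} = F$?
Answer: $-25394184$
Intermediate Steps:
$w = -165$
$U{\left(a \right)} = 12 a$ ($U{\left(a \right)} = \left(-3\right) \left(-4\right) a = 12 a$)
$\left(31165 - 27257\right) \left(U{\left(w \right)} + \left(\left(-3246 + 12993\right) - 14265\right)\right) = \left(31165 - 27257\right) \left(12 \left(-165\right) + \left(\left(-3246 + 12993\right) - 14265\right)\right) = 3908 \left(-1980 + \left(9747 - 14265\right)\right) = 3908 \left(-1980 - 4518\right) = 3908 \left(-6498\right) = -25394184$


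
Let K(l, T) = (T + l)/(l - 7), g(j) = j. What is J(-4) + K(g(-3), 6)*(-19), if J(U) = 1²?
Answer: 67/10 ≈ 6.7000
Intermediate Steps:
J(U) = 1
K(l, T) = (T + l)/(-7 + l)
J(-4) + K(g(-3), 6)*(-19) = 1 + ((6 - 3)/(-7 - 3))*(-19) = 1 + (3/(-10))*(-19) = 1 - ⅒*3*(-19) = 1 - 3/10*(-19) = 1 + 57/10 = 67/10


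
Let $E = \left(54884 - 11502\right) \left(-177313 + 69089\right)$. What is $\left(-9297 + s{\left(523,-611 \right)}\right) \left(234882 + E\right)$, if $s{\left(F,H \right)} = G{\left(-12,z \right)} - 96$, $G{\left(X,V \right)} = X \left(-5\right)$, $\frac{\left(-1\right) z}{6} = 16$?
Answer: $43815996156438$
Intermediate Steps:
$z = -96$ ($z = \left(-6\right) 16 = -96$)
$G{\left(X,V \right)} = - 5 X$
$E = -4694973568$ ($E = 43382 \left(-108224\right) = -4694973568$)
$s{\left(F,H \right)} = -36$ ($s{\left(F,H \right)} = \left(-5\right) \left(-12\right) - 96 = 60 - 96 = -36$)
$\left(-9297 + s{\left(523,-611 \right)}\right) \left(234882 + E\right) = \left(-9297 - 36\right) \left(234882 - 4694973568\right) = \left(-9333\right) \left(-4694738686\right) = 43815996156438$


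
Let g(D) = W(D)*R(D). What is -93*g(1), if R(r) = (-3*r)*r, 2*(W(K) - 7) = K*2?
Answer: 2232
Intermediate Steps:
W(K) = 7 + K (W(K) = 7 + (K*2)/2 = 7 + (2*K)/2 = 7 + K)
R(r) = -3*r²
g(D) = -3*D²*(7 + D) (g(D) = (7 + D)*(-3*D²) = -3*D²*(7 + D))
-93*g(1) = -279*1²*(-7 - 1*1) = -279*(-7 - 1) = -279*(-8) = -93*(-24) = 2232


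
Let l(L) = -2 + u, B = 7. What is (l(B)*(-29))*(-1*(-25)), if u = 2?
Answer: 0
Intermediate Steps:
l(L) = 0 (l(L) = -2 + 2 = 0)
(l(B)*(-29))*(-1*(-25)) = (0*(-29))*(-1*(-25)) = 0*25 = 0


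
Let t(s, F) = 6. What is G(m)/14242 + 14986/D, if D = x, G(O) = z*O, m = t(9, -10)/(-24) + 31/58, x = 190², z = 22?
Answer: 3098019949/7454974900 ≈ 0.41556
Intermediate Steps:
x = 36100
m = 33/116 (m = 6/(-24) + 31/58 = 6*(-1/24) + 31*(1/58) = -¼ + 31/58 = 33/116 ≈ 0.28448)
G(O) = 22*O
D = 36100
G(m)/14242 + 14986/D = (22*(33/116))/14242 + 14986/36100 = (363/58)*(1/14242) + 14986*(1/36100) = 363/826036 + 7493/18050 = 3098019949/7454974900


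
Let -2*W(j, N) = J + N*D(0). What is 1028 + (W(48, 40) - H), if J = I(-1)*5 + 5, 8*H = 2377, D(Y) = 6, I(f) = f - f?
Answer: 4867/8 ≈ 608.38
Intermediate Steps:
I(f) = 0
H = 2377/8 (H = (1/8)*2377 = 2377/8 ≈ 297.13)
J = 5 (J = 0*5 + 5 = 0 + 5 = 5)
W(j, N) = -5/2 - 3*N (W(j, N) = -(5 + N*6)/2 = -(5 + 6*N)/2 = -5/2 - 3*N)
1028 + (W(48, 40) - H) = 1028 + ((-5/2 - 3*40) - 1*2377/8) = 1028 + ((-5/2 - 120) - 2377/8) = 1028 + (-245/2 - 2377/8) = 1028 - 3357/8 = 4867/8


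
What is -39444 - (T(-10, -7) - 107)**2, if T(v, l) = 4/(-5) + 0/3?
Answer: -1276621/25 ≈ -51065.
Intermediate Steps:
T(v, l) = -4/5 (T(v, l) = 4*(-1/5) + 0*(1/3) = -4/5 + 0 = -4/5)
-39444 - (T(-10, -7) - 107)**2 = -39444 - (-4/5 - 107)**2 = -39444 - (-539/5)**2 = -39444 - 1*290521/25 = -39444 - 290521/25 = -1276621/25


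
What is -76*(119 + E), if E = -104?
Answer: -1140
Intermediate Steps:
-76*(119 + E) = -76*(119 - 104) = -76*15 = -1140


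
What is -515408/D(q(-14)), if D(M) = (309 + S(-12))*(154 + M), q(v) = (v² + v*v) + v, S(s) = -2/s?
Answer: -773112/246715 ≈ -3.1336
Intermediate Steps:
q(v) = v + 2*v² (q(v) = (v² + v²) + v = 2*v² + v = v + 2*v²)
D(M) = 142835/3 + 1855*M/6 (D(M) = (309 - 2/(-12))*(154 + M) = (309 - 2*(-1/12))*(154 + M) = (309 + ⅙)*(154 + M) = 1855*(154 + M)/6 = 142835/3 + 1855*M/6)
-515408/D(q(-14)) = -515408/(142835/3 + 1855*(-14*(1 + 2*(-14)))/6) = -515408/(142835/3 + 1855*(-14*(1 - 28))/6) = -515408/(142835/3 + 1855*(-14*(-27))/6) = -515408/(142835/3 + (1855/6)*378) = -515408/(142835/3 + 116865) = -515408/493430/3 = -515408*3/493430 = -773112/246715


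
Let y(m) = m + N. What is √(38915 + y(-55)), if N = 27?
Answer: √38887 ≈ 197.20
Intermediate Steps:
y(m) = 27 + m (y(m) = m + 27 = 27 + m)
√(38915 + y(-55)) = √(38915 + (27 - 55)) = √(38915 - 28) = √38887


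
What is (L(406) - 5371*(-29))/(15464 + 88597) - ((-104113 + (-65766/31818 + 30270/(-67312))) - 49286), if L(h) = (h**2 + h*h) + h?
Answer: 2849147886447846749/18572575015848 ≈ 1.5341e+5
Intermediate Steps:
L(h) = h + 2*h**2 (L(h) = (h**2 + h**2) + h = 2*h**2 + h = h + 2*h**2)
(L(406) - 5371*(-29))/(15464 + 88597) - ((-104113 + (-65766/31818 + 30270/(-67312))) - 49286) = (406*(1 + 2*406) - 5371*(-29))/(15464 + 88597) - ((-104113 + (-65766/31818 + 30270/(-67312))) - 49286) = (406*(1 + 812) + 155759)/104061 - ((-104113 + (-65766*1/31818 + 30270*(-1/67312))) - 49286) = (406*813 + 155759)*(1/104061) - ((-104113 + (-10961/5303 - 15135/33656)) - 49286) = (330078 + 155759)*(1/104061) - ((-104113 - 449164321/178477768) - 49286) = 485837*(1/104061) - (-18582305024105/178477768 - 49286) = 485837/104061 - 1*(-27378760297753/178477768) = 485837/104061 + 27378760297753/178477768 = 2849147886447846749/18572575015848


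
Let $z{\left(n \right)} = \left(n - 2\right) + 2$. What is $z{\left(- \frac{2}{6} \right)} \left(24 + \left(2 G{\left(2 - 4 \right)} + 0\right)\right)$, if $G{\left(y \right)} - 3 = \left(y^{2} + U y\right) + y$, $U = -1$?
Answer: $- \frac{38}{3} \approx -12.667$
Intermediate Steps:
$G{\left(y \right)} = 3 + y^{2}$ ($G{\left(y \right)} = 3 + \left(\left(y^{2} - y\right) + y\right) = 3 + y^{2}$)
$z{\left(n \right)} = n$ ($z{\left(n \right)} = \left(-2 + n\right) + 2 = n$)
$z{\left(- \frac{2}{6} \right)} \left(24 + \left(2 G{\left(2 - 4 \right)} + 0\right)\right) = - \frac{2}{6} \left(24 + \left(2 \left(3 + \left(2 - 4\right)^{2}\right) + 0\right)\right) = \left(-2\right) \frac{1}{6} \left(24 + \left(2 \left(3 + \left(-2\right)^{2}\right) + 0\right)\right) = - \frac{24 + \left(2 \left(3 + 4\right) + 0\right)}{3} = - \frac{24 + \left(2 \cdot 7 + 0\right)}{3} = - \frac{24 + \left(14 + 0\right)}{3} = - \frac{24 + 14}{3} = \left(- \frac{1}{3}\right) 38 = - \frac{38}{3}$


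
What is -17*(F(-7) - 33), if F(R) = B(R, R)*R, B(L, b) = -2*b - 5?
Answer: 1632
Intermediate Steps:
B(L, b) = -5 - 2*b
F(R) = R*(-5 - 2*R) (F(R) = (-5 - 2*R)*R = R*(-5 - 2*R))
-17*(F(-7) - 33) = -17*(-1*(-7)*(5 + 2*(-7)) - 33) = -17*(-1*(-7)*(5 - 14) - 33) = -17*(-1*(-7)*(-9) - 33) = -17*(-63 - 33) = -17*(-96) = 1632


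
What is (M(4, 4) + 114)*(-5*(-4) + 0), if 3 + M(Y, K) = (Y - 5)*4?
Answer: 2140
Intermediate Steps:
M(Y, K) = -23 + 4*Y (M(Y, K) = -3 + (Y - 5)*4 = -3 + (-5 + Y)*4 = -3 + (-20 + 4*Y) = -23 + 4*Y)
(M(4, 4) + 114)*(-5*(-4) + 0) = ((-23 + 4*4) + 114)*(-5*(-4) + 0) = ((-23 + 16) + 114)*(20 + 0) = (-7 + 114)*20 = 107*20 = 2140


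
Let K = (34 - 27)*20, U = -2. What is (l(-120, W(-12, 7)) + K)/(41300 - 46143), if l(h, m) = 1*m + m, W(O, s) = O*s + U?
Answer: 32/4843 ≈ 0.0066075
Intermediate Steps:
W(O, s) = -2 + O*s (W(O, s) = O*s - 2 = -2 + O*s)
K = 140 (K = 7*20 = 140)
l(h, m) = 2*m (l(h, m) = m + m = 2*m)
(l(-120, W(-12, 7)) + K)/(41300 - 46143) = (2*(-2 - 12*7) + 140)/(41300 - 46143) = (2*(-2 - 84) + 140)/(-4843) = (2*(-86) + 140)*(-1/4843) = (-172 + 140)*(-1/4843) = -32*(-1/4843) = 32/4843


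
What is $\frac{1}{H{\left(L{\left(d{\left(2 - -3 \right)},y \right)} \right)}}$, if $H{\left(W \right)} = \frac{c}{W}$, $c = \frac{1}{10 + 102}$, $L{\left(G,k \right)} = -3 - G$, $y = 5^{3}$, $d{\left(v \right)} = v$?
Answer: $-896$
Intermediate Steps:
$y = 125$
$c = \frac{1}{112} \approx 0.0089286$
$H{\left(W \right)} = \frac{1}{112 W}$
$\frac{1}{H{\left(L{\left(d{\left(2 - -3 \right)},y \right)} \right)}} = \frac{1}{\frac{1}{112} \frac{1}{-3 - \left(2 - -3\right)}} = \frac{1}{\frac{1}{112} \frac{1}{-3 - \left(2 + 3\right)}} = \frac{1}{\frac{1}{112} \frac{1}{-3 - 5}} = \frac{1}{\frac{1}{112} \frac{1}{-8}} = \frac{1}{\frac{1}{112} \left(- \frac{1}{8}\right)} = \frac{1}{- \frac{1}{896}} = -896$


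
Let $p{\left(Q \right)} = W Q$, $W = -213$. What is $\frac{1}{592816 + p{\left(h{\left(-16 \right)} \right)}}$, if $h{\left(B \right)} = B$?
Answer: $\frac{1}{596224} \approx 1.6772 \cdot 10^{-6}$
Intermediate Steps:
$p{\left(Q \right)} = - 213 Q$
$\frac{1}{592816 + p{\left(h{\left(-16 \right)} \right)}} = \frac{1}{592816 - -3408} = \frac{1}{592816 + 3408} = \frac{1}{596224}$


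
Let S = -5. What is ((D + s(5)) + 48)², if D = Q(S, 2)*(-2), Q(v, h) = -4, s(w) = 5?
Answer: 3721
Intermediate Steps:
D = 8 (D = -4*(-2) = 8)
((D + s(5)) + 48)² = ((8 + 5) + 48)² = (13 + 48)² = 61² = 3721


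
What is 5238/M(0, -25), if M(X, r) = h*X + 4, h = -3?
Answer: 2619/2 ≈ 1309.5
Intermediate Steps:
M(X, r) = 4 - 3*X (M(X, r) = -3*X + 4 = 4 - 3*X)
5238/M(0, -25) = 5238/(4 - 3*0) = 5238/(4 + 0) = 5238/4 = 5238*(¼) = 2619/2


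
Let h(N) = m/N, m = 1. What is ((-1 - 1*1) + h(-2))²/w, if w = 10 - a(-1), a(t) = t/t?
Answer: 25/36 ≈ 0.69444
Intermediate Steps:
a(t) = 1
h(N) = 1/N
w = 9 (w = 10 - 1*1 = 10 - 1 = 9)
((-1 - 1*1) + h(-2))²/w = ((-1 - 1*1) + 1/(-2))²/9 = ((-1 - 1) - ½)²*(⅑) = (-2 - ½)²*(⅑) = (-5/2)²*(⅑) = (25/4)*(⅑) = 25/36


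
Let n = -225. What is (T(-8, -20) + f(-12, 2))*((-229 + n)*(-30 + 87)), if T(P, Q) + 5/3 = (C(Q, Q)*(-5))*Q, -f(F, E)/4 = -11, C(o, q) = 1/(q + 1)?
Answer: -959302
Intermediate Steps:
C(o, q) = 1/(1 + q)
f(F, E) = 44 (f(F, E) = -4*(-11) = 44)
T(P, Q) = -5/3 - 5*Q/(1 + Q) (T(P, Q) = -5/3 + (-5/(1 + Q))*Q = -5/3 - 5*Q/(1 + Q))
(T(-8, -20) + f(-12, 2))*((-229 + n)*(-30 + 87)) = (5*(-1 - 4*(-20))/(3*(1 - 20)) + 44)*((-229 - 225)*(-30 + 87)) = ((5/3)*(-1 + 80)/(-19) + 44)*(-454*57) = ((5/3)*(-1/19)*79 + 44)*(-25878) = (-395/57 + 44)*(-25878) = (2113/57)*(-25878) = -959302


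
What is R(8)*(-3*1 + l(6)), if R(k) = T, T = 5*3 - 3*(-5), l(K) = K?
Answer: 90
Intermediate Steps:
T = 30 (T = 15 + 15 = 30)
R(k) = 30
R(8)*(-3*1 + l(6)) = 30*(-3*1 + 6) = 30*(-3 + 6) = 30*3 = 90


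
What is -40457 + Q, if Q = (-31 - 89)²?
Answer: -26057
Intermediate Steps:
Q = 14400 (Q = (-120)² = 14400)
-40457 + Q = -40457 + 14400 = -26057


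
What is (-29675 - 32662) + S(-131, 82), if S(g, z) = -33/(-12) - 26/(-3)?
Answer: -747907/12 ≈ -62326.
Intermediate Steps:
S(g, z) = 137/12 (S(g, z) = -33*(-1/12) - 26*(-⅓) = 11/4 + 26/3 = 137/12)
(-29675 - 32662) + S(-131, 82) = (-29675 - 32662) + 137/12 = -62337 + 137/12 = -747907/12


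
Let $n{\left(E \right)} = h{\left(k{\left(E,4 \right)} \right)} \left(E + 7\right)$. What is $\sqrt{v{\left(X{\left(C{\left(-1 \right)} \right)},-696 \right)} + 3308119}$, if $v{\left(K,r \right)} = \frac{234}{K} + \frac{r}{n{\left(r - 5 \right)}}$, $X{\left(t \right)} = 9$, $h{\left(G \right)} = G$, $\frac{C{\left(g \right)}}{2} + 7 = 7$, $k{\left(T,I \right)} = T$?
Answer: $\frac{39 \sqrt{128691631945469}}{243247} \approx 1818.8$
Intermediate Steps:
$C{\left(g \right)} = 0$ ($C{\left(g \right)} = -14 + 2 \cdot 7 = -14 + 14 = 0$)
$n{\left(E \right)} = E \left(7 + E\right)$ ($n{\left(E \right)} = E \left(E + 7\right) = E \left(7 + E\right)$)
$v{\left(K,r \right)} = \frac{234}{K} + \frac{r}{\left(-5 + r\right) \left(2 + r\right)}$ ($v{\left(K,r \right)} = \frac{234}{K} + \frac{r}{\left(r - 5\right) \left(7 + \left(r - 5\right)\right)} = \frac{234}{K} + \frac{r}{\left(-5 + r\right) \left(7 + \left(-5 + r\right)\right)} = \frac{234}{K} + \frac{r}{\left(-5 + r\right) \left(2 + r\right)}$)
$\sqrt{v{\left(X{\left(C{\left(-1 \right)} \right)},-696 \right)} + 3308119} = \sqrt{\frac{9 \left(-696\right) + 234 \left(-5 - 696\right) \left(2 - 696\right)}{9 \left(-5 - 696\right) \left(2 - 696\right)} + 3308119} = \sqrt{\frac{-6264 + 234 \left(-701\right) \left(-694\right)}{9 \left(-701\right) \left(-694\right)} + 3308119} = \sqrt{\frac{1}{9} \left(- \frac{1}{701}\right) \left(- \frac{1}{694}\right) \left(-6264 + 113839596\right) + 3308119} = \sqrt{\frac{1}{9} \left(- \frac{1}{701}\right) \left(- \frac{1}{694}\right) 113833332 + 3308119} = \sqrt{\frac{6324074}{243247} + 3308119} = \sqrt{\frac{804696346467}{243247}} = \frac{39 \sqrt{128691631945469}}{243247}$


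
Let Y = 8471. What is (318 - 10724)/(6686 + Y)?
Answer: -10406/15157 ≈ -0.68655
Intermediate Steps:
(318 - 10724)/(6686 + Y) = (318 - 10724)/(6686 + 8471) = -10406/15157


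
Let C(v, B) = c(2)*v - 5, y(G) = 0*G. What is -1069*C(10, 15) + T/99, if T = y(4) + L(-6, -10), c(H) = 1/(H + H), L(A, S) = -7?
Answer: 529141/198 ≈ 2672.4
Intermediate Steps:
y(G) = 0
c(H) = 1/(2*H)
C(v, B) = -5 + v/4 (C(v, B) = ((1/2)/2)*v - 5 = ((1/2)*(1/2))*v - 5 = v/4 - 5 = -5 + v/4)
T = -7 (T = 0 - 7 = -7)
-1069*C(10, 15) + T/99 = -1069*(-5 + (1/4)*10) - 7/99 = -1069*(-5 + 5/2) - 7*1/99 = -1069*(-5/2) - 7/99 = 5345/2 - 7/99 = 529141/198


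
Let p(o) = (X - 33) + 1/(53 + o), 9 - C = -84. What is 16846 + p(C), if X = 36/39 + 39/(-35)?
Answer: 1116875343/66430 ≈ 16813.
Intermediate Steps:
C = 93 (C = 9 - 1*(-84) = 9 + 84 = 93)
X = -87/455 (X = 36*(1/39) + 39*(-1/35) = 12/13 - 39/35 = -87/455 ≈ -0.19121)
p(o) = -15102/455 + 1/(53 + o) (p(o) = (-87/455 - 33) + 1/(53 + o) = -15102/455 + 1/(53 + o))
16846 + p(C) = 16846 + (-799951 - 15102*93)/(455*(53 + 93)) = 16846 + (1/455)*(-799951 - 1404486)/146 = 16846 + (1/455)*(1/146)*(-2204437) = 16846 - 2204437/66430 = 1116875343/66430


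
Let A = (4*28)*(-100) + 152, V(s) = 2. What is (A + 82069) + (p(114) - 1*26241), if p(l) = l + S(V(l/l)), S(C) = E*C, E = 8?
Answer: 44910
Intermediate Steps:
S(C) = 8*C
A = -11048 (A = 112*(-100) + 152 = -11200 + 152 = -11048)
p(l) = 16 + l (p(l) = l + 8*2 = l + 16 = 16 + l)
(A + 82069) + (p(114) - 1*26241) = (-11048 + 82069) + ((16 + 114) - 1*26241) = 71021 + (130 - 26241) = 71021 - 26111 = 44910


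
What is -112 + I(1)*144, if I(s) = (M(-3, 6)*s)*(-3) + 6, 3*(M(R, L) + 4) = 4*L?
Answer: -976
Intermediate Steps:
M(R, L) = -4 + 4*L/3 (M(R, L) = -4 + (4*L)/3 = -4 + 4*L/3)
I(s) = 6 - 12*s (I(s) = ((-4 + (4/3)*6)*s)*(-3) + 6 = ((-4 + 8)*s)*(-3) + 6 = (4*s)*(-3) + 6 = -12*s + 6 = 6 - 12*s)
-112 + I(1)*144 = -112 + (6 - 12*1)*144 = -112 + (6 - 12)*144 = -112 - 6*144 = -112 - 864 = -976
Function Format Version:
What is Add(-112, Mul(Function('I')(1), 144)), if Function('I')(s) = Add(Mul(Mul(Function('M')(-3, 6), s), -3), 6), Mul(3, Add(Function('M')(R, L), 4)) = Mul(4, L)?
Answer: -976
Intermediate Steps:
Function('M')(R, L) = Add(-4, Mul(Rational(4, 3), L)) (Function('M')(R, L) = Add(-4, Mul(Rational(1, 3), Mul(4, L))) = Add(-4, Mul(Rational(4, 3), L)))
Function('I')(s) = Add(6, Mul(-12, s)) (Function('I')(s) = Add(Mul(Mul(Add(-4, Mul(Rational(4, 3), 6)), s), -3), 6) = Add(Mul(Mul(Add(-4, 8), s), -3), 6) = Add(Mul(Mul(4, s), -3), 6) = Add(Mul(-12, s), 6) = Add(6, Mul(-12, s)))
Add(-112, Mul(Function('I')(1), 144)) = Add(-112, Mul(Add(6, Mul(-12, 1)), 144)) = Add(-112, Mul(Add(6, -12), 144)) = Add(-112, Mul(-6, 144)) = Add(-112, -864) = -976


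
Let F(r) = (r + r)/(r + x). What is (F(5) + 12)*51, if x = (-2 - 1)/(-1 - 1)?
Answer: 8976/13 ≈ 690.46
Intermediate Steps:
x = 3/2 (x = -3/(-2) = -3*(-1/2) = 3/2 ≈ 1.5000)
F(r) = 2*r/(3/2 + r) (F(r) = (r + r)/(r + 3/2) = (2*r)/(3/2 + r) = 2*r/(3/2 + r))
(F(5) + 12)*51 = (4*5/(3 + 2*5) + 12)*51 = (4*5/(3 + 10) + 12)*51 = (4*5/13 + 12)*51 = (4*5*(1/13) + 12)*51 = (20/13 + 12)*51 = (176/13)*51 = 8976/13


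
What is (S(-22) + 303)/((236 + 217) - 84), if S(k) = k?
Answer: 281/369 ≈ 0.76152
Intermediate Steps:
(S(-22) + 303)/((236 + 217) - 84) = (-22 + 303)/((236 + 217) - 84) = 281/(453 - 84) = 281/369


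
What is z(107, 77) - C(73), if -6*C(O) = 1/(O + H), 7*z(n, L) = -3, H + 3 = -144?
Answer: -1339/3108 ≈ -0.43082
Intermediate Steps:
H = -147 (H = -3 - 144 = -147)
z(n, L) = -3/7 (z(n, L) = (⅐)*(-3) = -3/7)
C(O) = -1/(6*(-147 + O)) (C(O) = -1/(6*(O - 147)) = -1/(6*(-147 + O)))
z(107, 77) - C(73) = -3/7 - (-1)/(-882 + 6*73) = -3/7 - (-1)/(-882 + 438) = -3/7 - (-1)/(-444) = -3/7 - (-1)*(-1)/444 = -3/7 - 1*1/444 = -3/7 - 1/444 = -1339/3108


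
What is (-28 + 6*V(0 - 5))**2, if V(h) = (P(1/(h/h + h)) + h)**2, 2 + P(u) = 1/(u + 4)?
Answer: 334963204/5625 ≈ 59549.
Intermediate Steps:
P(u) = -2 + 1/(4 + u) (P(u) = -2 + 1/(u + 4) = -2 + 1/(4 + u))
V(h) = (h + (-7 - 2/(1 + h))/(4 + 1/(1 + h)))**2 (V(h) = ((-7 - 2/(h/h + h))/(4 + 1/(h/h + h)) + h)**2 = ((-7 - 2/(1 + h))/(4 + 1/(1 + h)) + h)**2 = (h + (-7 - 2/(1 + h))/(4 + 1/(1 + h)))**2)
(-28 + 6*V(0 - 5))**2 = (-28 + 6*((-9 - 2*(0 - 5) + 4*(0 - 5)**2)**2/(5 + 4*(0 - 5))**2))**2 = (-28 + 6*((-9 - 2*(-5) + 4*(-5)**2)**2/(5 + 4*(-5))**2))**2 = (-28 + 6*((-9 + 10 + 4*25)**2/(5 - 20)**2))**2 = (-28 + 6*((-9 + 10 + 100)**2/(-15)**2))**2 = (-28 + 6*((1/225)*101**2))**2 = (-28 + 6*((1/225)*10201))**2 = (-28 + 6*(10201/225))**2 = (-28 + 20402/75)**2 = (18302/75)**2 = 334963204/5625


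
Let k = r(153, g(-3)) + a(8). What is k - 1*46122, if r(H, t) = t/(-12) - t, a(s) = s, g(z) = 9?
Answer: -184495/4 ≈ -46124.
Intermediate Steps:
r(H, t) = -13*t/12 (r(H, t) = t*(-1/12) - t = -t/12 - t = -13*t/12)
k = -7/4 (k = -13/12*9 + 8 = -39/4 + 8 = -7/4 ≈ -1.7500)
k - 1*46122 = -7/4 - 1*46122 = -7/4 - 46122 = -184495/4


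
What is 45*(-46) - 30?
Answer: -2100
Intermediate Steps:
45*(-46) - 30 = -2070 - 30 = -2100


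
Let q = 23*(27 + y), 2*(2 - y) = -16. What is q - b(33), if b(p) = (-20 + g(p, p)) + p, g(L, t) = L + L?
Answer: 772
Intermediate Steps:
g(L, t) = 2*L
y = 10 (y = 2 - ½*(-16) = 2 + 8 = 10)
b(p) = -20 + 3*p (b(p) = (-20 + 2*p) + p = -20 + 3*p)
q = 851 (q = 23*(27 + 10) = 23*37 = 851)
q - b(33) = 851 - (-20 + 3*33) = 851 - (-20 + 99) = 851 - 1*79 = 851 - 79 = 772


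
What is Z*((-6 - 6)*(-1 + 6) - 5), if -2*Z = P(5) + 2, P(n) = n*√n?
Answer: 65 + 325*√5/2 ≈ 428.36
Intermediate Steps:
P(n) = n^(3/2)
Z = -1 - 5*√5/2 (Z = -(5^(3/2) + 2)/2 = -(5*√5 + 2)/2 = -(2 + 5*√5)/2 = -1 - 5*√5/2 ≈ -6.5902)
Z*((-6 - 6)*(-1 + 6) - 5) = (-1 - 5*√5/2)*((-6 - 6)*(-1 + 6) - 5) = (-1 - 5*√5/2)*(-12*5 - 5) = (-1 - 5*√5/2)*(-60 - 5) = (-1 - 5*√5/2)*(-65) = 65 + 325*√5/2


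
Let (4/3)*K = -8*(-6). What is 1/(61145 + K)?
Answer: 1/61181 ≈ 1.6345e-5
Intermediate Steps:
K = 36 (K = 3*(-8*(-6))/4 = (¾)*48 = 36)
1/(61145 + K) = 1/(61145 + 36) = 1/61181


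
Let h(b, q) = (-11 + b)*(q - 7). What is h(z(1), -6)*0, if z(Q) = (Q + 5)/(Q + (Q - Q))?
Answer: 0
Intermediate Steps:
z(Q) = (5 + Q)/Q (z(Q) = (5 + Q)/(Q + 0) = (5 + Q)/Q)
h(b, q) = (-11 + b)*(-7 + q)
h(z(1), -6)*0 = (77 - 11*(-6) - 7*(5 + 1)/1 + ((5 + 1)/1)*(-6))*0 = (77 + 66 - 7*6 + (1*6)*(-6))*0 = (77 + 66 - 7*6 + 6*(-6))*0 = (77 + 66 - 42 - 36)*0 = 65*0 = 0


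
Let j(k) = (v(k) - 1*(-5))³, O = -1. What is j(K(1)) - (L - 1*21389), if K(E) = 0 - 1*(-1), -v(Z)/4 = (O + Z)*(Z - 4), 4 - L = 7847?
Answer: 29357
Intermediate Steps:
L = -7843 (L = 4 - 1*7847 = 4 - 7847 = -7843)
v(Z) = -4*(-1 + Z)*(-4 + Z) (v(Z) = -4*(-1 + Z)*(Z - 4) = -4*(-1 + Z)*(-4 + Z))
K(E) = 1 (K(E) = 0 + 1 = 1)
j(k) = (-11 - 4*k² + 20*k)³ (j(k) = ((-16 - 4*k² + 20*k) - 1*(-5))³ = ((-16 - 4*k² + 20*k) + 5)³ = (-11 - 4*k² + 20*k)³)
j(K(1)) - (L - 1*21389) = -(11 - 20*1 + 4*1²)³ - (-7843 - 1*21389) = -(11 - 20 + 4*1)³ - (-7843 - 21389) = -(11 - 20 + 4)³ - 1*(-29232) = -1*(-5)³ + 29232 = -1*(-125) + 29232 = 125 + 29232 = 29357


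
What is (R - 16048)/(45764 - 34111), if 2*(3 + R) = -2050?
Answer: -17076/11653 ≈ -1.4654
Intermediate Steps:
R = -1028 (R = -3 + (1/2)*(-2050) = -3 - 1025 = -1028)
(R - 16048)/(45764 - 34111) = (-1028 - 16048)/(45764 - 34111) = -17076/11653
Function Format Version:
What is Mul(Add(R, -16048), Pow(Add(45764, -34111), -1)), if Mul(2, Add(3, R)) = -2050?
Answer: Rational(-17076, 11653) ≈ -1.4654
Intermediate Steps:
R = -1028 (R = Add(-3, Mul(Rational(1, 2), -2050)) = Add(-3, -1025) = -1028)
Mul(Add(R, -16048), Pow(Add(45764, -34111), -1)) = Mul(Add(-1028, -16048), Pow(Add(45764, -34111), -1)) = Mul(-17076, Pow(11653, -1)) = Mul(-17076, Rational(1, 11653)) = Rational(-17076, 11653)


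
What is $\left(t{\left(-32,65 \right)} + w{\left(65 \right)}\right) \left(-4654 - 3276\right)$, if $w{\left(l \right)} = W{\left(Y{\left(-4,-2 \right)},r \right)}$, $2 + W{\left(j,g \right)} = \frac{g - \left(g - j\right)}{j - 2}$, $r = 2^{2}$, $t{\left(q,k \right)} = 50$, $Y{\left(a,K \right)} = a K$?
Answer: $- \frac{1173640}{3} \approx -3.9121 \cdot 10^{5}$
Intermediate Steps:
$Y{\left(a,K \right)} = K a$
$r = 4$
$W{\left(j,g \right)} = -2 + \frac{j}{-2 + j}$ ($W{\left(j,g \right)} = -2 + \frac{g - \left(g - j\right)}{j - 2} = -2 + \frac{j}{-2 + j}$)
$w{\left(l \right)} = - \frac{2}{3}$ ($w{\left(l \right)} = \frac{4 - \left(-2\right) \left(-4\right)}{-2 - -8} = \frac{4 - 8}{-2 + 8} = \frac{4 - 8}{6} = \frac{1}{6} \left(-4\right) = - \frac{2}{3}$)
$\left(t{\left(-32,65 \right)} + w{\left(65 \right)}\right) \left(-4654 - 3276\right) = \left(50 - \frac{2}{3}\right) \left(-4654 - 3276\right) = \frac{148}{3} \left(-7930\right) = - \frac{1173640}{3}$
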